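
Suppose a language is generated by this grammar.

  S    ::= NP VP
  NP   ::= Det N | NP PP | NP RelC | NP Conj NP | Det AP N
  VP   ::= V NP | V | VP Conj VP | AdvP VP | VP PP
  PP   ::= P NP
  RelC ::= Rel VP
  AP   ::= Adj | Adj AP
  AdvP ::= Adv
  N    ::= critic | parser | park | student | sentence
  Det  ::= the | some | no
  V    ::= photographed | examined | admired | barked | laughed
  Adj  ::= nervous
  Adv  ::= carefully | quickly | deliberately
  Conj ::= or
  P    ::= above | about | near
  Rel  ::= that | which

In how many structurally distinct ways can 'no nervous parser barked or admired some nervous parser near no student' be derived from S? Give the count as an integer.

3

Two of the 3 distinct bracketings:
[S [NP [Det no] [AP [Adj nervous]] [N parser]] [VP [VP [V barked]] [Conj or] [VP [V admired] [NP [NP [Det some] [AP [Adj nervous]] [N parser]] [PP [P near] [NP [Det no] [N student]]]]]]]
[S [NP [Det no] [AP [Adj nervous]] [N parser]] [VP [VP [V barked]] [Conj or] [VP [VP [V admired] [NP [Det some] [AP [Adj nervous]] [N parser]]] [PP [P near] [NP [Det no] [N student]]]]]]
The difference turns on whether NP → NP PP is used at the relevant span, versus an alternative expansion of NP.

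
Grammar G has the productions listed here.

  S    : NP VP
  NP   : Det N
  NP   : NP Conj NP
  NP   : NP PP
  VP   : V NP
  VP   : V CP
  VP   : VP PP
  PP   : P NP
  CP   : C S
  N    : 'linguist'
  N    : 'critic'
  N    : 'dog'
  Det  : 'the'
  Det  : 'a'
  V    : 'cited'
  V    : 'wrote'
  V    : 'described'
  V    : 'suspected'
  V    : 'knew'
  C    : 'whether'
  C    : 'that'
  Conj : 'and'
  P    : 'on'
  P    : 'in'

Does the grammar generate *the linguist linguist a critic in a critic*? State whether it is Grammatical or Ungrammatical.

Ungrammatical

An N word can never sit immediately before an N word in any string this grammar generates, so the substring 'linguist linguist' rules out a derivation.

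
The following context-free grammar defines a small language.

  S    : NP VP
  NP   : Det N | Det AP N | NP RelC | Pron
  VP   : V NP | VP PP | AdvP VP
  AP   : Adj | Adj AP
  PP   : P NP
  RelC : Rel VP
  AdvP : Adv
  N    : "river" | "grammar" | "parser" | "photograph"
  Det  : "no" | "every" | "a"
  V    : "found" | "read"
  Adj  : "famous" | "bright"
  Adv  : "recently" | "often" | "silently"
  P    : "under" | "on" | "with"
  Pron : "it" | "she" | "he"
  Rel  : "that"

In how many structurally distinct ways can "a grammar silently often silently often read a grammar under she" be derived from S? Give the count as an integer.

5

Two of the 5 distinct bracketings:
[S [NP [Det a] [N grammar]] [VP [VP [AdvP [Adv silently]] [VP [AdvP [Adv often]] [VP [AdvP [Adv silently]] [VP [AdvP [Adv often]] [VP [V read] [NP [Det a] [N grammar]]]]]]] [PP [P under] [NP [Pron she]]]]]
[S [NP [Det a] [N grammar]] [VP [AdvP [Adv silently]] [VP [VP [AdvP [Adv often]] [VP [AdvP [Adv silently]] [VP [AdvP [Adv often]] [VP [V read] [NP [Det a] [N grammar]]]]]] [PP [P under] [NP [Pron she]]]]]]
The trees differ in how a recursive rule is bracketed over the same span.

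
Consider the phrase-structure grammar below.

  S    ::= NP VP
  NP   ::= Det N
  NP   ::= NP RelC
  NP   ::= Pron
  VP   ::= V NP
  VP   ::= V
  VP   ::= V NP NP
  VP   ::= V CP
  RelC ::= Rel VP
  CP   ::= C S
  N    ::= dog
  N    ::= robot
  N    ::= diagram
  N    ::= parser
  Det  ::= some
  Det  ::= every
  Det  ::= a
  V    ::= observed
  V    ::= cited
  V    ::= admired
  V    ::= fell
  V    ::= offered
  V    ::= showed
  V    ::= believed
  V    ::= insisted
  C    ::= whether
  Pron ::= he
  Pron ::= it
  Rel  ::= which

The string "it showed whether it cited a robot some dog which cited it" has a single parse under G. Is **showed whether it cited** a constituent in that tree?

[S [NP [Pron it]] [VP [V showed] [CP [C whether] [S [NP [Pron it]] [VP [V cited] [NP [Det a] [N robot]] [NP [NP [Det some] [N dog]] [RelC [Rel which] [VP [V cited] [NP [Pron it]]]]]]]]]]
The smallest constituent containing 'showed whether it cited' is the VP spanning 'showed whether it cited a robot some dog which cited it'; no single node in the tree dominates exactly the given words.

No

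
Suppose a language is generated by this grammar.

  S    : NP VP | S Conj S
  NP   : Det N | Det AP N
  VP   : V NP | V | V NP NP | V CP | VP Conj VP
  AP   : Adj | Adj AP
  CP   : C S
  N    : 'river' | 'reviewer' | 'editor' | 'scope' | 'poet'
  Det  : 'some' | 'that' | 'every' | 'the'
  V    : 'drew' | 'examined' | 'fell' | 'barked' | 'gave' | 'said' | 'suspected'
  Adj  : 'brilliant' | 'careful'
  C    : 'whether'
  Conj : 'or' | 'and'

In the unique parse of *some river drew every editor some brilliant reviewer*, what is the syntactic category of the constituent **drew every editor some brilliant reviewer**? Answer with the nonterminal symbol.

S
  NP
    Det: some
    N: river
  VP
    V: drew
    NP
      Det: every
      N: editor
    NP
      Det: some
      AP
        Adj: brilliant
      N: reviewer
The span 'drew every editor some brilliant reviewer' is the VP node built by VP → V NP NP.

VP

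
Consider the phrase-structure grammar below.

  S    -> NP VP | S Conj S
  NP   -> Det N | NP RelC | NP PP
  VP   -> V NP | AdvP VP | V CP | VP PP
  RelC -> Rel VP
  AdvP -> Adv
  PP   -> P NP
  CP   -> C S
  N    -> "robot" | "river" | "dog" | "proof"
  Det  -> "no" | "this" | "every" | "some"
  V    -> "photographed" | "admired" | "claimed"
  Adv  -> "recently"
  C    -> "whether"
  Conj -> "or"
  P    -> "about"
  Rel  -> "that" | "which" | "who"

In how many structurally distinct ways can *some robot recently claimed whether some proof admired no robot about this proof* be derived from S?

4

Two of the 4 distinct bracketings:
[S [NP [Det some] [N robot]] [VP [AdvP [Adv recently]] [VP [V claimed] [CP [C whether] [S [NP [Det some] [N proof]] [VP [V admired] [NP [NP [Det no] [N robot]] [PP [P about] [NP [Det this] [N proof]]]]]]]]]]
[S [NP [Det some] [N robot]] [VP [AdvP [Adv recently]] [VP [V claimed] [CP [C whether] [S [NP [Det some] [N proof]] [VP [VP [V admired] [NP [Det no] [N robot]]] [PP [P about] [NP [Det this] [N proof]]]]]]]]]
The difference turns on whether NP → NP PP is used at the relevant span, versus an alternative expansion of NP.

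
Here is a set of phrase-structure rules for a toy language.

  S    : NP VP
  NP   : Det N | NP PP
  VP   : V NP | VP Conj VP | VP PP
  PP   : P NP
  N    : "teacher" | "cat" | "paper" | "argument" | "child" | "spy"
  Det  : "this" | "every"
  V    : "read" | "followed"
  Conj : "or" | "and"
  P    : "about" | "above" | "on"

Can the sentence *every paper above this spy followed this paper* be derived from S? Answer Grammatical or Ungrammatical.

Grammatical

S
  NP
    NP
      Det: every
      N: paper
    PP
      P: above
      NP
        Det: this
        N: spy
  VP
    V: followed
    NP
      Det: this
      N: paper
Each bracket corresponds to one application of a listed rule, so the string is derivable from S.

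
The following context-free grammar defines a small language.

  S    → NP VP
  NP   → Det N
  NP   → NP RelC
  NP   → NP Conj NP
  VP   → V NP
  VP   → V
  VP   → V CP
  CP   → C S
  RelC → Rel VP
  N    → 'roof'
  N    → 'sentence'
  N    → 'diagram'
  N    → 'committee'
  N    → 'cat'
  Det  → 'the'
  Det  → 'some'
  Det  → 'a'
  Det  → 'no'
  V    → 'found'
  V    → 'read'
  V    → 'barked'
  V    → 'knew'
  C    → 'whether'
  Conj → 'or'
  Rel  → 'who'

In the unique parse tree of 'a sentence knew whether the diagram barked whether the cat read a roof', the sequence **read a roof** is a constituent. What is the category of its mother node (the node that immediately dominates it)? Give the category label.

S

[S [NP [Det a] [N sentence]] [VP [V knew] [CP [C whether] [S [NP [Det the] [N diagram]] [VP [V barked] [CP [C whether] [S [NP [Det the] [N cat]] [VP [V read] [NP [Det a] [N roof]]]]]]]]]]
The span 'read a roof' is the VP node built by VP → V NP.
Its mother is the S built by S → NP VP.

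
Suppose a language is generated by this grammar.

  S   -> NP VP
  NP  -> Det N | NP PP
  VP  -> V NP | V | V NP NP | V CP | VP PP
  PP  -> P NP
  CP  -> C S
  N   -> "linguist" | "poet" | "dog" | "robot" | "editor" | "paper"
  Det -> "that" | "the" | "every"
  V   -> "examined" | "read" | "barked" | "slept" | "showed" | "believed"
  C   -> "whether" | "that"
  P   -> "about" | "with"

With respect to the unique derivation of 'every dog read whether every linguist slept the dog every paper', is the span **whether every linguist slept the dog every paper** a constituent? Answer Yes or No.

Yes

[S [NP [Det every] [N dog]] [VP [V read] [CP [C whether] [S [NP [Det every] [N linguist]] [VP [V slept] [NP [Det the] [N dog]] [NP [Det every] [N paper]]]]]]]
The words 'whether every linguist slept the dog every paper' are exhaustively dominated by a single CP node (built by CP → C S), so they form a constituent.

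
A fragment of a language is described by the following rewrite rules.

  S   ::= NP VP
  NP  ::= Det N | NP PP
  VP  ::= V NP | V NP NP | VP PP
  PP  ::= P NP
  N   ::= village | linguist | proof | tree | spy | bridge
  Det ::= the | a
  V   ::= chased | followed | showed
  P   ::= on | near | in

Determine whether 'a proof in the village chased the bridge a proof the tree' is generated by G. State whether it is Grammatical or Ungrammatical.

For S → NP VP, every NP-prefix leaves a non-VP remainder: after 'a proof' the remainder is not a VP; after 'a proof in the village' the remainder is not a VP.

Ungrammatical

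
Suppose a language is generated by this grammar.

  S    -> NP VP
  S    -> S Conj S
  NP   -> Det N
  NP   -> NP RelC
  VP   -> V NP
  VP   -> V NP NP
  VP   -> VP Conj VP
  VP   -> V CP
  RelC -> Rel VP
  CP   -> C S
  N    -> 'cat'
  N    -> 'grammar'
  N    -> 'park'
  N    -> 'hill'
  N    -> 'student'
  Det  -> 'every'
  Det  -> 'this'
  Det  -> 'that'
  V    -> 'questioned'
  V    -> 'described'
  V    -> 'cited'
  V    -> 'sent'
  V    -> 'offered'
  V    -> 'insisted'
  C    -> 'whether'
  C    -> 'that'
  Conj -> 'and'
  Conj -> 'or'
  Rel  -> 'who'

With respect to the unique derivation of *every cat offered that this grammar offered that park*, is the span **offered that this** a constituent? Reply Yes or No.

[S [NP [Det every] [N cat]] [VP [V offered] [CP [C that] [S [NP [Det this] [N grammar]] [VP [V offered] [NP [Det that] [N park]]]]]]]
The smallest constituent containing 'offered that this' is the VP spanning 'offered that this grammar offered that park'; no single node in the tree dominates exactly the given words.

No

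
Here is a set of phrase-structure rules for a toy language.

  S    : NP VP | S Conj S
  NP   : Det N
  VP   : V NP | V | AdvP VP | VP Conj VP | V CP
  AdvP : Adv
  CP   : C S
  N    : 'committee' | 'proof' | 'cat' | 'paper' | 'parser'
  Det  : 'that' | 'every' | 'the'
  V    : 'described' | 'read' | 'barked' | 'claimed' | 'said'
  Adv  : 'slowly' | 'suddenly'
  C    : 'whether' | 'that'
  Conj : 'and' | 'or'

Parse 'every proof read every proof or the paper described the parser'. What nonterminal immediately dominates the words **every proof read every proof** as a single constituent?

S

S
  S
    NP
      Det: every
      N: proof
    VP
      V: read
      NP
        Det: every
        N: proof
  Conj: or
  S
    NP
      Det: the
      N: paper
    VP
      V: described
      NP
        Det: the
        N: parser
The span 'every proof read every proof' is the S node built by S → NP VP.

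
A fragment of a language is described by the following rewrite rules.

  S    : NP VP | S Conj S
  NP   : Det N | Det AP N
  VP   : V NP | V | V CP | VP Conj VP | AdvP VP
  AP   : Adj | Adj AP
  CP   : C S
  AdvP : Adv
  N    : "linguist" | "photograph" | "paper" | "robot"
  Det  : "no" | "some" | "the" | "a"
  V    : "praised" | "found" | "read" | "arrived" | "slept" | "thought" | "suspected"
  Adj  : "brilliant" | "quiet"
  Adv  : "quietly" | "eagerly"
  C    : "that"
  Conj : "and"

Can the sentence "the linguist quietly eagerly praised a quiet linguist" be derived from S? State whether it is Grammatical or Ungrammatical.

[S [NP [Det the] [N linguist]] [VP [AdvP [Adv quietly]] [VP [AdvP [Adv eagerly]] [VP [V praised] [NP [Det a] [AP [Adj quiet]] [N linguist]]]]]]
Every word is introduced by a lexical rule and the phrasal rules combine the resulting categories into a single S.

Grammatical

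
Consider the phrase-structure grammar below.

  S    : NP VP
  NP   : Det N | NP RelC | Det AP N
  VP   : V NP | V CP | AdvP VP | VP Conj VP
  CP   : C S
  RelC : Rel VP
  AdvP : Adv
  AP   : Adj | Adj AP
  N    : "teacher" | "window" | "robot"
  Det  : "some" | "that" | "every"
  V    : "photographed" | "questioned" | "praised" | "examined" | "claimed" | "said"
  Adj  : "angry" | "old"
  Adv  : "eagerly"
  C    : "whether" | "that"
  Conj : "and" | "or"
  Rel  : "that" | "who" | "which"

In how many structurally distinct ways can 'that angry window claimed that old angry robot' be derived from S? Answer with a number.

[S [NP [Det that] [AP [Adj angry]] [N window]] [VP [V claimed] [NP [Det that] [AP [Adj old] [AP [Adj angry]]] [N robot]]]]
No rule offers an alternative attachment or grouping for any span, so this is the only derivation.

1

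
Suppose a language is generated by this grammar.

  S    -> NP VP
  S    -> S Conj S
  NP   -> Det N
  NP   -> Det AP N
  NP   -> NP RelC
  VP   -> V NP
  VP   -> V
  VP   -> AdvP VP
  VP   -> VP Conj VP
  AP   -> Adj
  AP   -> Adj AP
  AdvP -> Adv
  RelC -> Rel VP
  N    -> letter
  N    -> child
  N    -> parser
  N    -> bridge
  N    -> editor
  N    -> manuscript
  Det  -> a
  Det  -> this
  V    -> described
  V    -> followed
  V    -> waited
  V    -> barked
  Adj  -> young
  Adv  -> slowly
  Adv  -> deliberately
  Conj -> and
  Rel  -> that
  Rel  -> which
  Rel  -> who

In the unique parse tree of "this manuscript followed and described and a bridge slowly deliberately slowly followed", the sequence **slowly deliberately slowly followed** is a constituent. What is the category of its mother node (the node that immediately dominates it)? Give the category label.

S

S
  S
    NP
      Det: this
      N: manuscript
    VP
      VP
        V: followed
      Conj: and
      VP
        V: described
  Conj: and
  S
    NP
      Det: a
      N: bridge
    VP
      AdvP
        Adv: slowly
      VP
        AdvP
          Adv: deliberately
        VP
          AdvP
            Adv: slowly
          VP
            V: followed
The span 'slowly deliberately slowly followed' is the VP node built by VP → AdvP VP.
Its mother is the S built by S → NP VP.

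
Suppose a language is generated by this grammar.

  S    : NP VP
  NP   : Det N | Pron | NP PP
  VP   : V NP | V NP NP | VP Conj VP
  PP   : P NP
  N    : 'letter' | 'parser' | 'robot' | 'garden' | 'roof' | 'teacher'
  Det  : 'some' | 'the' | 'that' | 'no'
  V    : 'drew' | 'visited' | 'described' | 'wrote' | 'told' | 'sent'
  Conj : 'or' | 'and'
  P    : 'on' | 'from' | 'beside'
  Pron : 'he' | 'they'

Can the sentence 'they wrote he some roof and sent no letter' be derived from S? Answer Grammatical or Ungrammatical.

Grammatical

[S [NP [Pron they]] [VP [VP [V wrote] [NP [Pron he]] [NP [Det some] [N roof]]] [Conj and] [VP [V sent] [NP [Det no] [N letter]]]]]
Every word is introduced by a lexical rule and the phrasal rules combine the resulting categories into a single S.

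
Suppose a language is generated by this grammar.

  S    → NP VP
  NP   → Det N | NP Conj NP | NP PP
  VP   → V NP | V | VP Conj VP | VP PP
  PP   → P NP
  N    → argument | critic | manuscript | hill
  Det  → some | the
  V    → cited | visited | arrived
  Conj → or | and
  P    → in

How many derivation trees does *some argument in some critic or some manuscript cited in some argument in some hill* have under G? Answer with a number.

4

Two of the 4 distinct bracketings:
[S [NP [NP [NP [Det some] [N argument]] [PP [P in] [NP [Det some] [N critic]]]] [Conj or] [NP [Det some] [N manuscript]]] [VP [VP [V cited]] [PP [P in] [NP [NP [Det some] [N argument]] [PP [P in] [NP [Det some] [N hill]]]]]]]
[S [NP [NP [NP [Det some] [N argument]] [PP [P in] [NP [Det some] [N critic]]]] [Conj or] [NP [Det some] [N manuscript]]] [VP [VP [VP [V cited]] [PP [P in] [NP [Det some] [N argument]]]] [PP [P in] [NP [Det some] [N hill]]]]]
The trees differ in how a recursive rule is bracketed over the same span.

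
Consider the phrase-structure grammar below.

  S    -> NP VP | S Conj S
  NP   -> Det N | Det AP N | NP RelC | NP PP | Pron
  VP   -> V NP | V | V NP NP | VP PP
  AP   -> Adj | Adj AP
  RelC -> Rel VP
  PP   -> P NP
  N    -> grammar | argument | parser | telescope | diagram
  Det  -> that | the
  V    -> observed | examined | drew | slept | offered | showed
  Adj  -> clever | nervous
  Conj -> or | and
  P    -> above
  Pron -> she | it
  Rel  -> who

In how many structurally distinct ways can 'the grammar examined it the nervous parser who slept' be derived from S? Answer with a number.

1

[S [NP [Det the] [N grammar]] [VP [V examined] [NP [Pron it]] [NP [NP [Det the] [AP [Adj nervous]] [N parser]] [RelC [Rel who] [VP [V slept]]]]]]
No rule offers an alternative attachment or grouping for any span, so this is the only derivation.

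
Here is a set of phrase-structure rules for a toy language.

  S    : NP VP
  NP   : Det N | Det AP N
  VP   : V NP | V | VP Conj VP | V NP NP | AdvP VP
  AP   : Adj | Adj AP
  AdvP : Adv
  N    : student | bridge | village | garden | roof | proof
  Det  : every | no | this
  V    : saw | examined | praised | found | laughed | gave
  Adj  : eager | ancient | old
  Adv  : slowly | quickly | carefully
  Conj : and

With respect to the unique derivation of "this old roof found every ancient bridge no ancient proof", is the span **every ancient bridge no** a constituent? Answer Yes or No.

No

[S [NP [Det this] [AP [Adj old]] [N roof]] [VP [V found] [NP [Det every] [AP [Adj ancient]] [N bridge]] [NP [Det no] [AP [Adj ancient]] [N proof]]]]
The smallest constituent containing 'every ancient bridge no' is the VP spanning 'found every ancient bridge no ancient proof'; no single node in the tree dominates exactly the given words.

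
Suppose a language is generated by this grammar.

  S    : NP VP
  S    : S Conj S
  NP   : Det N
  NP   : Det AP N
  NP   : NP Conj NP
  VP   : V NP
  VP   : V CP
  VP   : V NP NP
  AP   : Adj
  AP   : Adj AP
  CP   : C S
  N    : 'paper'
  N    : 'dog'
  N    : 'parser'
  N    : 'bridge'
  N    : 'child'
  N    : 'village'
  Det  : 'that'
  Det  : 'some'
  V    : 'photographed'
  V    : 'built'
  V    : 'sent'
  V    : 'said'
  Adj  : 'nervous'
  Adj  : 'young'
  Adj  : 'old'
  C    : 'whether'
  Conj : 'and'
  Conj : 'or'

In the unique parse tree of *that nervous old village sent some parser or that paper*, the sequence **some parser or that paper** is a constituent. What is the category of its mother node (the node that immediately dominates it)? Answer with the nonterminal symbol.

VP

S
  NP
    Det: that
    AP
      Adj: nervous
      AP
        Adj: old
    N: village
  VP
    V: sent
    NP
      NP
        Det: some
        N: parser
      Conj: or
      NP
        Det: that
        N: paper
The span 'some parser or that paper' is the NP node built by NP → NP Conj NP.
Its mother is the VP built by VP → V NP.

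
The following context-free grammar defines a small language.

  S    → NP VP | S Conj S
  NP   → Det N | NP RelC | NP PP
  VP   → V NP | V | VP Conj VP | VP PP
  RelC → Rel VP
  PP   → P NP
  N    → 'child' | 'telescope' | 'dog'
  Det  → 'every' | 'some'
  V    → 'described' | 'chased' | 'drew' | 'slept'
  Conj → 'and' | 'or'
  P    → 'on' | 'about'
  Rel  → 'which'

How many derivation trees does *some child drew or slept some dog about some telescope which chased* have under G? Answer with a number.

4

Two of the 4 distinct bracketings:
[S [NP [Det some] [N child]] [VP [VP [V drew]] [Conj or] [VP [V slept] [NP [NP [NP [Det some] [N dog]] [PP [P about] [NP [Det some] [N telescope]]]] [RelC [Rel which] [VP [V chased]]]]]]]
[S [NP [Det some] [N child]] [VP [VP [V drew]] [Conj or] [VP [V slept] [NP [NP [Det some] [N dog]] [PP [P about] [NP [NP [Det some] [N telescope]] [RelC [Rel which] [VP [V chased]]]]]]]]]
The trees differ in how a recursive rule is bracketed over the same span.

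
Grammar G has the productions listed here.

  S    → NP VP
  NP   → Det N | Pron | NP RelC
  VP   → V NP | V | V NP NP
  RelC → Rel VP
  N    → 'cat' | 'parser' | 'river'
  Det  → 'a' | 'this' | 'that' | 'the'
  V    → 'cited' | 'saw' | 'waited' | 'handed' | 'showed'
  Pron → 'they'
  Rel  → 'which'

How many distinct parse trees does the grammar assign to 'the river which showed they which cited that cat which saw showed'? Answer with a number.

7

Two of the 7 distinct bracketings:
[S [NP [NP [Det the] [N river]] [RelC [Rel which] [VP [V showed] [NP [NP [Pron they]] [RelC [Rel which] [VP [V cited] [NP [NP [Det that] [N cat]] [RelC [Rel which] [VP [V saw]]]]]]]]]] [VP [V showed]]]
[S [NP [NP [Det the] [N river]] [RelC [Rel which] [VP [V showed] [NP [NP [NP [Pron they]] [RelC [Rel which] [VP [V cited] [NP [Det that] [N cat]]]]] [RelC [Rel which] [VP [V saw]]]]]]] [VP [V showed]]]
The trees differ in how a recursive rule is bracketed over the same span.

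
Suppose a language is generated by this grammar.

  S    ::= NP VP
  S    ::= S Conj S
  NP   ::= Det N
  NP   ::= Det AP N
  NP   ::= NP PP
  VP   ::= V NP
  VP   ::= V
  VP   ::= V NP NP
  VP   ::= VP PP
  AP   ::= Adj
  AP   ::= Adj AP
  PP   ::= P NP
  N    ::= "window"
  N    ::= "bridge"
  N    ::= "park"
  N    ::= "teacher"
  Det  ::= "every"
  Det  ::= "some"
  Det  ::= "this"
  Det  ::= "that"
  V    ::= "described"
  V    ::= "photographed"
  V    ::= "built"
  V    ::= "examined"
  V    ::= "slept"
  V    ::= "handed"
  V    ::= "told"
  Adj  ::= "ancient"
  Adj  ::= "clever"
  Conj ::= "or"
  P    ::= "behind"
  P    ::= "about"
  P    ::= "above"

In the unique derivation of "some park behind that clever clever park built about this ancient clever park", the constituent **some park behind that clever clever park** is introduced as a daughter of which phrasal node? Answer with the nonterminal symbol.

[S [NP [NP [Det some] [N park]] [PP [P behind] [NP [Det that] [AP [Adj clever] [AP [Adj clever]]] [N park]]]] [VP [VP [V built]] [PP [P about] [NP [Det this] [AP [Adj ancient] [AP [Adj clever]]] [N park]]]]]
The span 'some park behind that clever clever park' is the NP node built by NP → NP PP.
Its mother is the S built by S → NP VP.

S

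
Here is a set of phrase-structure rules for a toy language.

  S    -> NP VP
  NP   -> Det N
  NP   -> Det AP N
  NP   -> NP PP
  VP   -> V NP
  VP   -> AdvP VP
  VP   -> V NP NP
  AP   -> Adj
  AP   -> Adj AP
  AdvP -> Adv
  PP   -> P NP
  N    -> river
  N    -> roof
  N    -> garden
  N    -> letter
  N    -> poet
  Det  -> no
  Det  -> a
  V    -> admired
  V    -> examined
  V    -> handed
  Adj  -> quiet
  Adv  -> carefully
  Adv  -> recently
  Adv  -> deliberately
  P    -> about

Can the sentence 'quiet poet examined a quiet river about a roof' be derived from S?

For S → NP VP, no prefix of the string parses as an NP.

Ungrammatical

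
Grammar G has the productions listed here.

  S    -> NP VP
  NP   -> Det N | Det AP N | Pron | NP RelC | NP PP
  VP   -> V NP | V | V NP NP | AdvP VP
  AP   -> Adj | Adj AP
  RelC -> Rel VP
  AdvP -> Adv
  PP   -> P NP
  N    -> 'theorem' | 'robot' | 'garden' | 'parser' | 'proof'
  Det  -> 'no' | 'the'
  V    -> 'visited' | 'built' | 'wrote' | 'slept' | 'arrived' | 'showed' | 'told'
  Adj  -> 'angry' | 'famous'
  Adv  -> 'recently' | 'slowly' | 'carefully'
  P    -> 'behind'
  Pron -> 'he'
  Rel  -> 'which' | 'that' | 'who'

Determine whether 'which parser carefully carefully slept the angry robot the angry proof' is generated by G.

Ungrammatical

A Rel word can never sit immediately before an N word in any string this grammar generates, so the substring 'which parser' rules out a derivation.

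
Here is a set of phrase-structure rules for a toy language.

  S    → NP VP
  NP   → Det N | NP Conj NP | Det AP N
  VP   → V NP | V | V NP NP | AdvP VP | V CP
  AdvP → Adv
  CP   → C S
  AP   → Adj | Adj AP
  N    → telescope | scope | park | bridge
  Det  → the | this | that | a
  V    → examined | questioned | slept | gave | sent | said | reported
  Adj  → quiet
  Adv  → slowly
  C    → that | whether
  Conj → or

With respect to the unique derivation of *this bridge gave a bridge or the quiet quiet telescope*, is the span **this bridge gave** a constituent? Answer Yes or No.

No

[S [NP [Det this] [N bridge]] [VP [V gave] [NP [NP [Det a] [N bridge]] [Conj or] [NP [Det the] [AP [Adj quiet] [AP [Adj quiet]]] [N telescope]]]]]
The smallest constituent containing 'this bridge gave' is the S spanning 'this bridge gave a bridge or the quiet quiet telescope'; no single node in the tree dominates exactly the given words.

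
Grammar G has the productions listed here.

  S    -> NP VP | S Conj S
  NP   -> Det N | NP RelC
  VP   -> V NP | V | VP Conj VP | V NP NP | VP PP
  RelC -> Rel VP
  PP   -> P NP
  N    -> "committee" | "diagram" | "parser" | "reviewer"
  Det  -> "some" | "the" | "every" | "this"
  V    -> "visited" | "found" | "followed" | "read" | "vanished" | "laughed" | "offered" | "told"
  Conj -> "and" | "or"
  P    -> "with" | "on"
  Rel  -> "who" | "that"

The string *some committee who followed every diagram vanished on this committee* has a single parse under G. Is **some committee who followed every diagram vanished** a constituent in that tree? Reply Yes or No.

[S [NP [NP [Det some] [N committee]] [RelC [Rel who] [VP [V followed] [NP [Det every] [N diagram]]]]] [VP [VP [V vanished]] [PP [P on] [NP [Det this] [N committee]]]]]
The smallest constituent containing 'some committee who followed every diagram vanished' is the S spanning 'some committee who followed every diagram vanished on this committee'; no single node in the tree dominates exactly the given words.

No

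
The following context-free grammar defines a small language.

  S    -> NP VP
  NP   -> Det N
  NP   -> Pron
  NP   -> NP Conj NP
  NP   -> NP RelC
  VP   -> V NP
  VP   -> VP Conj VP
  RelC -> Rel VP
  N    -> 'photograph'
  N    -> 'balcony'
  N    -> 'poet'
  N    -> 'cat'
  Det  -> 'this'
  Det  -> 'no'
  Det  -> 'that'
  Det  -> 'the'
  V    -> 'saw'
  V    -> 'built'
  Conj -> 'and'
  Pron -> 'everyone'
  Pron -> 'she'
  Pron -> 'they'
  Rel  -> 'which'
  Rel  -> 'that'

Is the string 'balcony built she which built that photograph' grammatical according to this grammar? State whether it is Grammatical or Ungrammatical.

Ungrammatical

For S → NP VP, no prefix of the string parses as an NP.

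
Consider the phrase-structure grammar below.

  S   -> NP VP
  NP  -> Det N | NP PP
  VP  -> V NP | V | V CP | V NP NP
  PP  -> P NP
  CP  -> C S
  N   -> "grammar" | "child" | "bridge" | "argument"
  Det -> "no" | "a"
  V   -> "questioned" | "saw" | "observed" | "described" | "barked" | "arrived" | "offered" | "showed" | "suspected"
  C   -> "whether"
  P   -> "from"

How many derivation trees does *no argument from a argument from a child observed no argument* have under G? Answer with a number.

2

The two bracketings:
[S [NP [NP [Det no] [N argument]] [PP [P from] [NP [NP [Det a] [N argument]] [PP [P from] [NP [Det a] [N child]]]]]] [VP [V observed] [NP [Det no] [N argument]]]]
[S [NP [NP [NP [Det no] [N argument]] [PP [P from] [NP [Det a] [N argument]]]] [PP [P from] [NP [Det a] [N child]]]] [VP [V observed] [NP [Det no] [N argument]]]]
The trees differ in how a recursive rule is bracketed over the same span.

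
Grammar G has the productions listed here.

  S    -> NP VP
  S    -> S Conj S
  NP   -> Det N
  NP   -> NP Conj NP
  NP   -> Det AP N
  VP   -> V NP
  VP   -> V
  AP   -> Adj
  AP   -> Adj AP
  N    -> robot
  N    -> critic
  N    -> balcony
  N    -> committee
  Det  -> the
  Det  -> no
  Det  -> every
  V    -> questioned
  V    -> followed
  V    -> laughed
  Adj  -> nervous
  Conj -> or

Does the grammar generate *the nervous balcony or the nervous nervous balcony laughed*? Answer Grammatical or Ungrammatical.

[S [NP [NP [Det the] [AP [Adj nervous]] [N balcony]] [Conj or] [NP [Det the] [AP [Adj nervous] [AP [Adj nervous]]] [N balcony]]] [VP [V laughed]]]
The bracketing above is licensed at every node by one of the given productions, with S at the root.

Grammatical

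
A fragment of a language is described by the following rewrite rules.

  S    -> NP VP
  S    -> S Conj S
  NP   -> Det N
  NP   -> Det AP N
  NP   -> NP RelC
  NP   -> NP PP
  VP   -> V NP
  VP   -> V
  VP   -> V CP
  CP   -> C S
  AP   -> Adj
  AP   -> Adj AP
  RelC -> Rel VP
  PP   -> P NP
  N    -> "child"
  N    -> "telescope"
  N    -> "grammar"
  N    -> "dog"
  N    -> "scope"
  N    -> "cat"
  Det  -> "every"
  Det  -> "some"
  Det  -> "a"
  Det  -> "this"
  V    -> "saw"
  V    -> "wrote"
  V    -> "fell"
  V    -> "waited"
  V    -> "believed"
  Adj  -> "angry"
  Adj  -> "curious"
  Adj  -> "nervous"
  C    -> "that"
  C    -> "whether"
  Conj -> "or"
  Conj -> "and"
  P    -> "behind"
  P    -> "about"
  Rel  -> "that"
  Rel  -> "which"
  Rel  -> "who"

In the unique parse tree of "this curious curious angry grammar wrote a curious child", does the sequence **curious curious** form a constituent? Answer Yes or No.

[S [NP [Det this] [AP [Adj curious] [AP [Adj curious] [AP [Adj angry]]]] [N grammar]] [VP [V wrote] [NP [Det a] [AP [Adj curious]] [N child]]]]
The smallest constituent containing 'curious curious' is the AP spanning 'curious curious angry'; no single node in the tree dominates exactly the given words.

No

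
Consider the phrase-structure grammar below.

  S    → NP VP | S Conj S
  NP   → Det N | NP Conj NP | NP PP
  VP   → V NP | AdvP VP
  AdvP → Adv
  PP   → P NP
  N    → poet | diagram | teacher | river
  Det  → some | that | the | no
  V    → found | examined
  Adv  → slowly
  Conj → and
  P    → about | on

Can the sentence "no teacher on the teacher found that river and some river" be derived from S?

S
  NP
    NP
      Det: no
      N: teacher
    PP
      P: on
      NP
        Det: the
        N: teacher
  VP
    V: found
    NP
      NP
        Det: that
        N: river
      Conj: and
      NP
        Det: some
        N: river
The bracketing above is licensed at every node by one of the given productions, with S at the root.

Grammatical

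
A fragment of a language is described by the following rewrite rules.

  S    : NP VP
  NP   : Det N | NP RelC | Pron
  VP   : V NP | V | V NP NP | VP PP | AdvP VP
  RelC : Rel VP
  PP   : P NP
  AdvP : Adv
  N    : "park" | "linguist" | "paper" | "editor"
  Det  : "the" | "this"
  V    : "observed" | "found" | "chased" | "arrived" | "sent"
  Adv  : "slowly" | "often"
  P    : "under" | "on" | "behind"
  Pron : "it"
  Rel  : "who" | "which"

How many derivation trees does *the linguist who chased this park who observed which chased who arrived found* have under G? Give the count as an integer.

Two of the 4 distinct bracketings:
[S [NP [NP [Det the] [N linguist]] [RelC [Rel who] [VP [V chased] [NP [NP [NP [NP [Det this] [N park]] [RelC [Rel who] [VP [V observed]]]] [RelC [Rel which] [VP [V chased]]]] [RelC [Rel who] [VP [V arrived]]]]]]] [VP [V found]]]
[S [NP [NP [NP [Det the] [N linguist]] [RelC [Rel who] [VP [V chased] [NP [NP [NP [Det this] [N park]] [RelC [Rel who] [VP [V observed]]]] [RelC [Rel which] [VP [V chased]]]]]]] [RelC [Rel who] [VP [V arrived]]]] [VP [V found]]]
The trees differ in how a recursive rule is bracketed over the same span.

4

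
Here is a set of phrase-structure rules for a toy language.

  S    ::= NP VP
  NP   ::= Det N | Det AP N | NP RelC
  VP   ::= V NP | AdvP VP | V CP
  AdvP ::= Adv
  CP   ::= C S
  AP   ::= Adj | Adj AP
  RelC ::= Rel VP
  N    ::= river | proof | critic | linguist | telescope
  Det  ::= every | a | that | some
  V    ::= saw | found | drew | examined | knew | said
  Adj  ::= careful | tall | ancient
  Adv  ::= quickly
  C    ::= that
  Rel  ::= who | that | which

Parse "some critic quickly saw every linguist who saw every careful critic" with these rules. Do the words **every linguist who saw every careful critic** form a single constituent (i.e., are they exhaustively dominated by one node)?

Yes

[S [NP [Det some] [N critic]] [VP [AdvP [Adv quickly]] [VP [V saw] [NP [NP [Det every] [N linguist]] [RelC [Rel who] [VP [V saw] [NP [Det every] [AP [Adj careful]] [N critic]]]]]]]]
The words 'every linguist who saw every careful critic' are exhaustively dominated by a single NP node (built by NP → NP RelC), so they form a constituent.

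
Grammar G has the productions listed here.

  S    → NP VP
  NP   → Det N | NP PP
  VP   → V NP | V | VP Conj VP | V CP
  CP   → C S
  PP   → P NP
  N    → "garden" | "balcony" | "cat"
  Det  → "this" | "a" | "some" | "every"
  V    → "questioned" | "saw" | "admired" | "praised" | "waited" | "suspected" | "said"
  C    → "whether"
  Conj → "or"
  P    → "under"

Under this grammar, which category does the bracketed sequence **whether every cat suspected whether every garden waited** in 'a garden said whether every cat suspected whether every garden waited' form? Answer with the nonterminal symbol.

CP

[S [NP [Det a] [N garden]] [VP [V said] [CP [C whether] [S [NP [Det every] [N cat]] [VP [V suspected] [CP [C whether] [S [NP [Det every] [N garden]] [VP [V waited]]]]]]]]]
The span 'whether every cat suspected whether every garden waited' is the CP node built by CP → C S.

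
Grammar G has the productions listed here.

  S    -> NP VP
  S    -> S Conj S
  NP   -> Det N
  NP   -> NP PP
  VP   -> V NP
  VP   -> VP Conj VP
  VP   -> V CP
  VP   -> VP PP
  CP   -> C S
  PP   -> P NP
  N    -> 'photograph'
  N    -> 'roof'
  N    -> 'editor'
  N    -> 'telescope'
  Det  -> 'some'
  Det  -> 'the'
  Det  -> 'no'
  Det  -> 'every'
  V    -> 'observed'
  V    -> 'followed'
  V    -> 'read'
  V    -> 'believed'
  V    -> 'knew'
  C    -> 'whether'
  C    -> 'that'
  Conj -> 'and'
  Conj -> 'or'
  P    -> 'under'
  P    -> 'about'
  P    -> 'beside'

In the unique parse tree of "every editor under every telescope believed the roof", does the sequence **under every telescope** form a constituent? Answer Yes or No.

Yes

[S [NP [NP [Det every] [N editor]] [PP [P under] [NP [Det every] [N telescope]]]] [VP [V believed] [NP [Det the] [N roof]]]]
The words 'under every telescope' are exhaustively dominated by a single PP node (built by PP → P NP), so they form a constituent.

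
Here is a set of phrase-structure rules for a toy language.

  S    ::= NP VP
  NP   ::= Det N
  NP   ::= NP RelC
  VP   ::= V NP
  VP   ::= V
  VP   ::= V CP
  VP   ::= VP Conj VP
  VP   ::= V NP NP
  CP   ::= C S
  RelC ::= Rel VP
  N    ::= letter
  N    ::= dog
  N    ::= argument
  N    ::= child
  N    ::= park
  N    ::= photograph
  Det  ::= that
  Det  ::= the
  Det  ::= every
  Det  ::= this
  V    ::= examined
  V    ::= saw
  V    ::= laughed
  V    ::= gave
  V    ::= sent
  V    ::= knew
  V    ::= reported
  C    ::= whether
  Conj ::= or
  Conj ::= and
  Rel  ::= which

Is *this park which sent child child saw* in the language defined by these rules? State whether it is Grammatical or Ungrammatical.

Ungrammatical

A V word can never sit immediately before an N word in any string this grammar generates, so the substring 'sent child' rules out a derivation.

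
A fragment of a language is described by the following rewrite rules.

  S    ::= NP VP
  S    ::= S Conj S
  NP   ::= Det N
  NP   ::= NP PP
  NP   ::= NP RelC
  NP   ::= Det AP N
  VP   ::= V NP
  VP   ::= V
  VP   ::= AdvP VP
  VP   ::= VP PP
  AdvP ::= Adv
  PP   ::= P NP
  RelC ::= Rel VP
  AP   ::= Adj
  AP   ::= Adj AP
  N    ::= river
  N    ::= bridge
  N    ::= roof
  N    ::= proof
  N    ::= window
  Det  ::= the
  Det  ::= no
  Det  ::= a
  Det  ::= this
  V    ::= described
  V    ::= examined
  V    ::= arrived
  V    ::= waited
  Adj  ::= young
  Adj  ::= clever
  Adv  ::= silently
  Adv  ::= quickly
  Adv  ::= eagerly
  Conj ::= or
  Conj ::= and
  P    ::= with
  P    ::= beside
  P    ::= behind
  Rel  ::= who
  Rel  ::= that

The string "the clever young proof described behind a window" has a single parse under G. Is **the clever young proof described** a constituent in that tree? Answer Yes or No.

No

[S [NP [Det the] [AP [Adj clever] [AP [Adj young]]] [N proof]] [VP [VP [V described]] [PP [P behind] [NP [Det a] [N window]]]]]
The smallest constituent containing 'the clever young proof described' is the S spanning 'the clever young proof described behind a window'; no single node in the tree dominates exactly the given words.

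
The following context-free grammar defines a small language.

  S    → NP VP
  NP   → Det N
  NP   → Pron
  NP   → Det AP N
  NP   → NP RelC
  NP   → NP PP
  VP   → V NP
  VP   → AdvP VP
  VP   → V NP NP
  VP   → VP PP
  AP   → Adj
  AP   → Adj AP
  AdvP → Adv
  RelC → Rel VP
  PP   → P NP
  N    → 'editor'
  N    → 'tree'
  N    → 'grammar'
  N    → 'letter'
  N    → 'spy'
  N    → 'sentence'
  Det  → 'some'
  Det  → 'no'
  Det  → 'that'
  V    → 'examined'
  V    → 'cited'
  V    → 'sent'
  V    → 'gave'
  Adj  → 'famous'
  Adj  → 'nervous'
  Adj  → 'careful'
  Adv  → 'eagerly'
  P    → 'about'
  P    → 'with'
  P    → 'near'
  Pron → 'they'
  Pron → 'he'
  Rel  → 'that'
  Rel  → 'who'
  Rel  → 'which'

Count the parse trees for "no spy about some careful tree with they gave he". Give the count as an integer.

2

The two bracketings:
[S [NP [NP [Det no] [N spy]] [PP [P about] [NP [NP [Det some] [AP [Adj careful]] [N tree]] [PP [P with] [NP [Pron they]]]]]] [VP [V gave] [NP [Pron he]]]]
[S [NP [NP [NP [Det no] [N spy]] [PP [P about] [NP [Det some] [AP [Adj careful]] [N tree]]]] [PP [P with] [NP [Pron they]]]] [VP [V gave] [NP [Pron he]]]]
The trees differ in how a recursive rule is bracketed over the same span.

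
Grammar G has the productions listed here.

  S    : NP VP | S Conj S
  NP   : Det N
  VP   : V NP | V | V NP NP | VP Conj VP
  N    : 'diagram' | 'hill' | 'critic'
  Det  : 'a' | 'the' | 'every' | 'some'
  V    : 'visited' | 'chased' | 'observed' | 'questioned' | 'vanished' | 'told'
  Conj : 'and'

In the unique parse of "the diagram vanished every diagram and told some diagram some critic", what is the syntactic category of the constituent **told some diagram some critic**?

[S [NP [Det the] [N diagram]] [VP [VP [V vanished] [NP [Det every] [N diagram]]] [Conj and] [VP [V told] [NP [Det some] [N diagram]] [NP [Det some] [N critic]]]]]
The span 'told some diagram some critic' is the VP node built by VP → V NP NP.

VP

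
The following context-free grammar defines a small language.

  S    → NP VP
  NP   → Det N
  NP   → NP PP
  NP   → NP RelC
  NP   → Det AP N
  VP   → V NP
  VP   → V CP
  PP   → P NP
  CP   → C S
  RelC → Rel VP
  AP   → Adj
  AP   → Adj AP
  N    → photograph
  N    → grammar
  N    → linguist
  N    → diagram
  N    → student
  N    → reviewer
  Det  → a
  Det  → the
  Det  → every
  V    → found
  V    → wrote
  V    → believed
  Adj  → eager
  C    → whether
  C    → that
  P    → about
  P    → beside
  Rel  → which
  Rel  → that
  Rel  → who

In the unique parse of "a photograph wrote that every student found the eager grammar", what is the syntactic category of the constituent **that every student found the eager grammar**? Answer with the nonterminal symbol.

[S [NP [Det a] [N photograph]] [VP [V wrote] [CP [C that] [S [NP [Det every] [N student]] [VP [V found] [NP [Det the] [AP [Adj eager]] [N grammar]]]]]]]
The span 'that every student found the eager grammar' is the CP node built by CP → C S.

CP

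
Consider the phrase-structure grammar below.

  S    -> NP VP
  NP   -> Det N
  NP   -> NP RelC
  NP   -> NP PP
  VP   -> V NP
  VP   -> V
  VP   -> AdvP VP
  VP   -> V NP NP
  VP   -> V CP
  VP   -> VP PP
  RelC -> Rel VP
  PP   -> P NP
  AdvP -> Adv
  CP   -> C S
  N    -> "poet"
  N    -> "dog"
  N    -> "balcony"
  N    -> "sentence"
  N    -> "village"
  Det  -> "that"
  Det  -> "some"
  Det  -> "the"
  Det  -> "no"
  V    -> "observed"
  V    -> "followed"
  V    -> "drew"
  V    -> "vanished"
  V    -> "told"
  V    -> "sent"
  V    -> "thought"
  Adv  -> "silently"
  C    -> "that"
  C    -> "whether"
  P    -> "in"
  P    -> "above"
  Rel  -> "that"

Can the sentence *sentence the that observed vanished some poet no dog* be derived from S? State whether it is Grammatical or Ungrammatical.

Ungrammatical

A Det word can never sit immediately before a C/Det/Rel word in any string this grammar generates, so the substring 'the that' rules out a derivation.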